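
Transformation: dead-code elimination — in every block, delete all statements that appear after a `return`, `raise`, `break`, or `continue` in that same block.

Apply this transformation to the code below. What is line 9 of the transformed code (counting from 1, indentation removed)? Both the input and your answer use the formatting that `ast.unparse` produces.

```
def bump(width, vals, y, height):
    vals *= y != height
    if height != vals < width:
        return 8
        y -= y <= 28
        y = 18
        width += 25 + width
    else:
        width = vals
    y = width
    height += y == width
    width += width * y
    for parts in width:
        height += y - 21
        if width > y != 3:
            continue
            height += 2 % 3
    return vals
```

width += width * y

Transformed code:
def bump(width, vals, y, height):
    vals *= y != height
    if height != vals < width:
        return 8
    else:
        width = vals
    y = width
    height += y == width
    width += width * y
    for parts in width:
        height += y - 21
        if width > y != 3:
            continue
    return vals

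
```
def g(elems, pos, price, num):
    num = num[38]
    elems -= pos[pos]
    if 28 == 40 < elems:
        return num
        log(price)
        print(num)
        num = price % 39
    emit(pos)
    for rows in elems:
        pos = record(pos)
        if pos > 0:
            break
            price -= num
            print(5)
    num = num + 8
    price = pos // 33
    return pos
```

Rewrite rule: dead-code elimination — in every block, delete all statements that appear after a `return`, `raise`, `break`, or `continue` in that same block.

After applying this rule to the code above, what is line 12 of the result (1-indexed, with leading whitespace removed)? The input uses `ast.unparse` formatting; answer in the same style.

price = pos // 33

Transformed code:
def g(elems, pos, price, num):
    num = num[38]
    elems -= pos[pos]
    if 28 == 40 < elems:
        return num
    emit(pos)
    for rows in elems:
        pos = record(pos)
        if pos > 0:
            break
    num = num + 8
    price = pos // 33
    return pos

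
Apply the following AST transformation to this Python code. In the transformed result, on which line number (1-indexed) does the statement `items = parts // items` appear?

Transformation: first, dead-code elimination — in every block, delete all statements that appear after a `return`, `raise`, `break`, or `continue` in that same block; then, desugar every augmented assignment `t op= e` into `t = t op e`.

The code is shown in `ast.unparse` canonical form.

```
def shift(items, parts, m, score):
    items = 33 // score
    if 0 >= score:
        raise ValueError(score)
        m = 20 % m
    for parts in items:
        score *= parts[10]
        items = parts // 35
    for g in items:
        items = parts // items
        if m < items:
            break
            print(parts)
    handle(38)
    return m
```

9

Transformed code:
def shift(items, parts, m, score):
    items = 33 // score
    if 0 >= score:
        raise ValueError(score)
    for parts in items:
        score = score * parts[10]
        items = parts // 35
    for g in items:
        items = parts // items
        if m < items:
            break
    handle(38)
    return m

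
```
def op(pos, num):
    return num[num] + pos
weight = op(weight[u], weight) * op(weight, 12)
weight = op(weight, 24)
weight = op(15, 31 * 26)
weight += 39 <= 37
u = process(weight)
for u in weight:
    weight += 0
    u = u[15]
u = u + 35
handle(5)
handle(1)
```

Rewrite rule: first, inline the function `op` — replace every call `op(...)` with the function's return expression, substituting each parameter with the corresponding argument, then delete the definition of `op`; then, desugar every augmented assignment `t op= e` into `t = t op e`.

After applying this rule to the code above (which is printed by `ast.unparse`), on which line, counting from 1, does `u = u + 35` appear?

Transformed code:
weight = (weight[weight] + weight[u]) * (12[12] + weight)
weight = 24[24] + weight
weight = (31 * 26)[31 * 26] + 15
weight = weight + (39 <= 37)
u = process(weight)
for u in weight:
    weight = weight + 0
    u = u[15]
u = u + 35
handle(5)
handle(1)

9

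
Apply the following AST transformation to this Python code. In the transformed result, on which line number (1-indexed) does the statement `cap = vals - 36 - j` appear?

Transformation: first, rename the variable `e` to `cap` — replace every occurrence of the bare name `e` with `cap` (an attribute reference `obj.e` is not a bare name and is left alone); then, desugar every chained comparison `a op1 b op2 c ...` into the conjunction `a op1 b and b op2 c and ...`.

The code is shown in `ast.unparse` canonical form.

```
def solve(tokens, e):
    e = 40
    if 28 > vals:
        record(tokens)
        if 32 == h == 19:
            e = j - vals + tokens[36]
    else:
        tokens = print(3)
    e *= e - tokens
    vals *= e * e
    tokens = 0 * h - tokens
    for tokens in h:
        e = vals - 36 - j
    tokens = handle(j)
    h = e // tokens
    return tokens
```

13

Transformed code:
def solve(tokens, cap):
    cap = 40
    if 28 > vals:
        record(tokens)
        if 32 == h and h == 19:
            cap = j - vals + tokens[36]
    else:
        tokens = print(3)
    cap *= cap - tokens
    vals *= cap * cap
    tokens = 0 * h - tokens
    for tokens in h:
        cap = vals - 36 - j
    tokens = handle(j)
    h = cap // tokens
    return tokens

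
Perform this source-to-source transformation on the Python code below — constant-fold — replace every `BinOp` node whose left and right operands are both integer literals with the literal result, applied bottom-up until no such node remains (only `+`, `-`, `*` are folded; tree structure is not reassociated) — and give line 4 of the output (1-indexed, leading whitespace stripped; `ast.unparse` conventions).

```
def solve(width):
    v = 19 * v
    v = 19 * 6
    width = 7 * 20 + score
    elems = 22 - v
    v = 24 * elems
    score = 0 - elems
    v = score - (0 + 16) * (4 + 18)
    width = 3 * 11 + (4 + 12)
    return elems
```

width = 140 + score

Transformed code:
def solve(width):
    v = 19 * v
    v = 114
    width = 140 + score
    elems = 22 - v
    v = 24 * elems
    score = 0 - elems
    v = score - 352
    width = 49
    return elems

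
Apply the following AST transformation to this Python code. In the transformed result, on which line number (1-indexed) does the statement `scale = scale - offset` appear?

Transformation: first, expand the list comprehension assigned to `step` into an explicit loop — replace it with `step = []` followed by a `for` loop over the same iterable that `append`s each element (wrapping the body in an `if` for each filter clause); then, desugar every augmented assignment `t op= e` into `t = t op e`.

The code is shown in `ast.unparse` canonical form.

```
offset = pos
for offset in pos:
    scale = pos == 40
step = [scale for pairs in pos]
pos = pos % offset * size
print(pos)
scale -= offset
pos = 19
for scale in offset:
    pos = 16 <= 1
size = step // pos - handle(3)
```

9

Transformed code:
offset = pos
for offset in pos:
    scale = pos == 40
step = []
for pairs in pos:
    step.append(scale)
pos = pos % offset * size
print(pos)
scale = scale - offset
pos = 19
for scale in offset:
    pos = 16 <= 1
size = step // pos - handle(3)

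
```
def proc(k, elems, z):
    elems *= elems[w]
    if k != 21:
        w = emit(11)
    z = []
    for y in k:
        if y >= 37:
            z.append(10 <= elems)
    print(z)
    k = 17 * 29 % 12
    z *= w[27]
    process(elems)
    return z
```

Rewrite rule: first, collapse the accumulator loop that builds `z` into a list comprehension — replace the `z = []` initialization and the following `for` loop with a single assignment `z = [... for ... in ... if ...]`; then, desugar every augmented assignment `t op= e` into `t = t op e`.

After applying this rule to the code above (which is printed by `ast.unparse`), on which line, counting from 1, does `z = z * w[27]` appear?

Transformed code:
def proc(k, elems, z):
    elems = elems * elems[w]
    if k != 21:
        w = emit(11)
    z = [10 <= elems for y in k if y >= 37]
    print(z)
    k = 17 * 29 % 12
    z = z * w[27]
    process(elems)
    return z

8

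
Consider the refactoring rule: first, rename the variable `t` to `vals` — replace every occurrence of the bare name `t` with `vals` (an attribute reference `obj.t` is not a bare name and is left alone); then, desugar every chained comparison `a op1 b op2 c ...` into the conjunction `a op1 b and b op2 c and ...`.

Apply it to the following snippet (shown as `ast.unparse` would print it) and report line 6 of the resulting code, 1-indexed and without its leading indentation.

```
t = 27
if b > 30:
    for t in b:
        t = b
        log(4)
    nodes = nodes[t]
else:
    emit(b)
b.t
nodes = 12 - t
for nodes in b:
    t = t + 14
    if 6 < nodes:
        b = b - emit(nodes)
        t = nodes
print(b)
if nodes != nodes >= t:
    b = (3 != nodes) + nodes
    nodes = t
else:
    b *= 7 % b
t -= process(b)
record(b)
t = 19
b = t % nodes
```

nodes = nodes[vals]

Transformed code:
vals = 27
if b > 30:
    for vals in b:
        vals = b
        log(4)
    nodes = nodes[vals]
else:
    emit(b)
b.t
nodes = 12 - vals
for nodes in b:
    vals = vals + 14
    if 6 < nodes:
        b = b - emit(nodes)
        vals = nodes
print(b)
if nodes != nodes and nodes >= vals:
    b = (3 != nodes) + nodes
    nodes = vals
else:
    b *= 7 % b
vals -= process(b)
record(b)
vals = 19
b = vals % nodes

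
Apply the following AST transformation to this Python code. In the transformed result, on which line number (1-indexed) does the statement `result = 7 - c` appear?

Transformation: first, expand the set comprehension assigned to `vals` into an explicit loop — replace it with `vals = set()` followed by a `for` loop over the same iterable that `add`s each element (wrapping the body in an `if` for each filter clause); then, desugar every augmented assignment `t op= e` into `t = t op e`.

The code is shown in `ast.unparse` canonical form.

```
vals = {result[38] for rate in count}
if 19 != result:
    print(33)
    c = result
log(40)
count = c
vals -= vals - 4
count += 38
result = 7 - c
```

11

Transformed code:
vals = set()
for rate in count:
    vals.add(result[38])
if 19 != result:
    print(33)
    c = result
log(40)
count = c
vals = vals - (vals - 4)
count = count + 38
result = 7 - c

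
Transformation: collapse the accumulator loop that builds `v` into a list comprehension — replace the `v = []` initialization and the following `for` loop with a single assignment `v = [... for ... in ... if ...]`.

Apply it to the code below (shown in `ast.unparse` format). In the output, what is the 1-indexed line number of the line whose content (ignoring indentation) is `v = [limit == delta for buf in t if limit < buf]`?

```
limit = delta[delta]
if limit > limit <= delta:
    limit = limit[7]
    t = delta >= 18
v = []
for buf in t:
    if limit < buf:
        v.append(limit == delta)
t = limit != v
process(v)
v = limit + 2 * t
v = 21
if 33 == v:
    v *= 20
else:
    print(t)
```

5

Transformed code:
limit = delta[delta]
if limit > limit <= delta:
    limit = limit[7]
    t = delta >= 18
v = [limit == delta for buf in t if limit < buf]
t = limit != v
process(v)
v = limit + 2 * t
v = 21
if 33 == v:
    v *= 20
else:
    print(t)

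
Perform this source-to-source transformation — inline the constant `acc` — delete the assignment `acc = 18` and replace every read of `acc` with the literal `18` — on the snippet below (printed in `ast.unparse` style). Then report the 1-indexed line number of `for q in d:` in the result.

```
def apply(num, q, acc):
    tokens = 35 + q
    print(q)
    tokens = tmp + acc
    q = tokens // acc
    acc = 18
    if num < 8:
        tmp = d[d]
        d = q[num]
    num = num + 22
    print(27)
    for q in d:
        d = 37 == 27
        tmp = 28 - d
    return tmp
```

Transformed code:
def apply(num, q, acc):
    tokens = 35 + q
    print(q)
    tokens = tmp + 18
    q = tokens // 18
    if num < 8:
        tmp = d[d]
        d = q[num]
    num = num + 22
    print(27)
    for q in d:
        d = 37 == 27
        tmp = 28 - d
    return tmp

11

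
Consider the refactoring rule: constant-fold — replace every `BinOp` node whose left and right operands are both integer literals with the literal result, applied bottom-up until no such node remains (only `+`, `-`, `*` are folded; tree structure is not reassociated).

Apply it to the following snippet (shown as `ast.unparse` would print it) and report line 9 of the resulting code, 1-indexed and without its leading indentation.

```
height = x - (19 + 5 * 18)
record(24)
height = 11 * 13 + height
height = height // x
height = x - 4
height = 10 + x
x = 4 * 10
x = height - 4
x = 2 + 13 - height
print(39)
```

Transformed code:
height = x - 109
record(24)
height = 143 + height
height = height // x
height = x - 4
height = 10 + x
x = 40
x = height - 4
x = 15 - height
print(39)

x = 15 - height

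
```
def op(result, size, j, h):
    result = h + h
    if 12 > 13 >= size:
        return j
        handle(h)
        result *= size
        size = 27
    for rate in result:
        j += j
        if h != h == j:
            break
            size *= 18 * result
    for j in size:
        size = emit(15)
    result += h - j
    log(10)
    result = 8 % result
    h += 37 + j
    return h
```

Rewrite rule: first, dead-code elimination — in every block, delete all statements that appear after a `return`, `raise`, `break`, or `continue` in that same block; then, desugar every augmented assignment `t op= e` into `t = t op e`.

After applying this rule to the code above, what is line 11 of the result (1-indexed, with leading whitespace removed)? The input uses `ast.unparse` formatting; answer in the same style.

Transformed code:
def op(result, size, j, h):
    result = h + h
    if 12 > 13 >= size:
        return j
    for rate in result:
        j = j + j
        if h != h == j:
            break
    for j in size:
        size = emit(15)
    result = result + (h - j)
    log(10)
    result = 8 % result
    h = h + (37 + j)
    return h

result = result + (h - j)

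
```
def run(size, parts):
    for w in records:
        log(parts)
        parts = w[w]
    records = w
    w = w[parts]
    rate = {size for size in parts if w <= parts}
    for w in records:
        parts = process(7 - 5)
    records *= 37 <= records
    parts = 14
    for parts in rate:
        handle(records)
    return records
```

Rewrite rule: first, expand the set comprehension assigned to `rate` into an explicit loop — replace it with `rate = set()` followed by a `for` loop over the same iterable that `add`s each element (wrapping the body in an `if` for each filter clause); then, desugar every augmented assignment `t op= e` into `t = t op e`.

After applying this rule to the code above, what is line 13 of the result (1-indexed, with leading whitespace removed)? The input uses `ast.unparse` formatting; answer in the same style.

records = records * (37 <= records)

Transformed code:
def run(size, parts):
    for w in records:
        log(parts)
        parts = w[w]
    records = w
    w = w[parts]
    rate = set()
    for size in parts:
        if w <= parts:
            rate.add(size)
    for w in records:
        parts = process(7 - 5)
    records = records * (37 <= records)
    parts = 14
    for parts in rate:
        handle(records)
    return records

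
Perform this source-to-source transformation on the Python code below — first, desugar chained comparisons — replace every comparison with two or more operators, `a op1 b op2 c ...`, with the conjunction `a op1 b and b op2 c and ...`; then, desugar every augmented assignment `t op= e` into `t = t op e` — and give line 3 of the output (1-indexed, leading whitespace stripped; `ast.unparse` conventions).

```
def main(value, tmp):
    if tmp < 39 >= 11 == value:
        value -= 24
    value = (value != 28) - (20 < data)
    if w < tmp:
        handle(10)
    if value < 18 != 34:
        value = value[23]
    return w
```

Transformed code:
def main(value, tmp):
    if tmp < 39 and 39 >= 11 and (11 == value):
        value = value - 24
    value = (value != 28) - (20 < data)
    if w < tmp:
        handle(10)
    if value < 18 and 18 != 34:
        value = value[23]
    return w

value = value - 24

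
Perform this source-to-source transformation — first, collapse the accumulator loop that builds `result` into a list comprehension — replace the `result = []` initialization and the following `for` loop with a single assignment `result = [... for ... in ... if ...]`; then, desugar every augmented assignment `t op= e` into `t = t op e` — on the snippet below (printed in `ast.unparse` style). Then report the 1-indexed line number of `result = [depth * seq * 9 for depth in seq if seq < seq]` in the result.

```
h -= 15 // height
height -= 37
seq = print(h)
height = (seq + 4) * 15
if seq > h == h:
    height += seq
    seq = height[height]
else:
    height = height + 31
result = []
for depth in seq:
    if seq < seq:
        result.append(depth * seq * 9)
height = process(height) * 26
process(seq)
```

10

Transformed code:
h = h - 15 // height
height = height - 37
seq = print(h)
height = (seq + 4) * 15
if seq > h == h:
    height = height + seq
    seq = height[height]
else:
    height = height + 31
result = [depth * seq * 9 for depth in seq if seq < seq]
height = process(height) * 26
process(seq)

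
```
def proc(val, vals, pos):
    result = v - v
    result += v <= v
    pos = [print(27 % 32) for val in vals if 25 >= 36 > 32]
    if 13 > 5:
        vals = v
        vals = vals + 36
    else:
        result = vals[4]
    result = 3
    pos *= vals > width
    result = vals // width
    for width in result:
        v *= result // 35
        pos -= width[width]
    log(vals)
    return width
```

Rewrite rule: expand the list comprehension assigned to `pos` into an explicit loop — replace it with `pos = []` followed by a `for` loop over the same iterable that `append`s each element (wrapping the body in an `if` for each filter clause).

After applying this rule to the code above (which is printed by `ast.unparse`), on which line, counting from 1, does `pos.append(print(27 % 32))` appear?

Transformed code:
def proc(val, vals, pos):
    result = v - v
    result += v <= v
    pos = []
    for val in vals:
        if 25 >= 36 > 32:
            pos.append(print(27 % 32))
    if 13 > 5:
        vals = v
        vals = vals + 36
    else:
        result = vals[4]
    result = 3
    pos *= vals > width
    result = vals // width
    for width in result:
        v *= result // 35
        pos -= width[width]
    log(vals)
    return width

7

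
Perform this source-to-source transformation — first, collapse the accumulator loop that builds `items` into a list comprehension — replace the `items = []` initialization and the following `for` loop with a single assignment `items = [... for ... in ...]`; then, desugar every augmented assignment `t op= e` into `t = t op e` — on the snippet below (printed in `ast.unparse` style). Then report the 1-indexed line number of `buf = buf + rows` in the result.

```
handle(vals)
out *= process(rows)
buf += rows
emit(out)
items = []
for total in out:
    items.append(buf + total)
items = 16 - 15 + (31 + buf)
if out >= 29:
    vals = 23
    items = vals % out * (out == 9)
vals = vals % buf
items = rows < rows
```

Transformed code:
handle(vals)
out = out * process(rows)
buf = buf + rows
emit(out)
items = [buf + total for total in out]
items = 16 - 15 + (31 + buf)
if out >= 29:
    vals = 23
    items = vals % out * (out == 9)
vals = vals % buf
items = rows < rows

3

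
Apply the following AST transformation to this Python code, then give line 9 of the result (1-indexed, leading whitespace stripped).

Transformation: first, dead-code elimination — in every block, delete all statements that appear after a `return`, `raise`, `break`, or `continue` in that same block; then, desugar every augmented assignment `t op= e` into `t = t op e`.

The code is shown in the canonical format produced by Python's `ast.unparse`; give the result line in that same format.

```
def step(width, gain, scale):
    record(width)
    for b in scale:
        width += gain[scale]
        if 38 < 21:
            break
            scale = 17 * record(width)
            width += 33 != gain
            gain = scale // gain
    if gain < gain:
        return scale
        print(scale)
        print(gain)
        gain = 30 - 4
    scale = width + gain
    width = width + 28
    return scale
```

scale = width + gain

Transformed code:
def step(width, gain, scale):
    record(width)
    for b in scale:
        width = width + gain[scale]
        if 38 < 21:
            break
    if gain < gain:
        return scale
    scale = width + gain
    width = width + 28
    return scale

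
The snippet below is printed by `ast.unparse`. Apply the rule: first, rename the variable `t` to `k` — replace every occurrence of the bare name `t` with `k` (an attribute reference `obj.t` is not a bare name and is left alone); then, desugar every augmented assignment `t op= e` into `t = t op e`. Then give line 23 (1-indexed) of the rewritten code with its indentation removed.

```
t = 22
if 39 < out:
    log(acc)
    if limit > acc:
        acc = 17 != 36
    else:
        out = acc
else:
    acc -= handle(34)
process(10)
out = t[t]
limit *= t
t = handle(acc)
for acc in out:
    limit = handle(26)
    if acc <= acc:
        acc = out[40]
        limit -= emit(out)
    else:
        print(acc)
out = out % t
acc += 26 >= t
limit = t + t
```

limit = k + k

Transformed code:
k = 22
if 39 < out:
    log(acc)
    if limit > acc:
        acc = 17 != 36
    else:
        out = acc
else:
    acc = acc - handle(34)
process(10)
out = k[k]
limit = limit * k
k = handle(acc)
for acc in out:
    limit = handle(26)
    if acc <= acc:
        acc = out[40]
        limit = limit - emit(out)
    else:
        print(acc)
out = out % k
acc = acc + (26 >= k)
limit = k + k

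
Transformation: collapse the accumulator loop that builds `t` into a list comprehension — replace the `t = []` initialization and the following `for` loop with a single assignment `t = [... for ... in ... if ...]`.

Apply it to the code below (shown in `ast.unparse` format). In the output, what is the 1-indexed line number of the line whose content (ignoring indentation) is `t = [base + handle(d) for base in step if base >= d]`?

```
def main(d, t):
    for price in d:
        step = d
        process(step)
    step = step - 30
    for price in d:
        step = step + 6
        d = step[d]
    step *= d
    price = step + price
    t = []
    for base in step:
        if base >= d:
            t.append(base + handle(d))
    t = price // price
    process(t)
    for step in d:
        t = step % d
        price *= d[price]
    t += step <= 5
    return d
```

11

Transformed code:
def main(d, t):
    for price in d:
        step = d
        process(step)
    step = step - 30
    for price in d:
        step = step + 6
        d = step[d]
    step *= d
    price = step + price
    t = [base + handle(d) for base in step if base >= d]
    t = price // price
    process(t)
    for step in d:
        t = step % d
        price *= d[price]
    t += step <= 5
    return d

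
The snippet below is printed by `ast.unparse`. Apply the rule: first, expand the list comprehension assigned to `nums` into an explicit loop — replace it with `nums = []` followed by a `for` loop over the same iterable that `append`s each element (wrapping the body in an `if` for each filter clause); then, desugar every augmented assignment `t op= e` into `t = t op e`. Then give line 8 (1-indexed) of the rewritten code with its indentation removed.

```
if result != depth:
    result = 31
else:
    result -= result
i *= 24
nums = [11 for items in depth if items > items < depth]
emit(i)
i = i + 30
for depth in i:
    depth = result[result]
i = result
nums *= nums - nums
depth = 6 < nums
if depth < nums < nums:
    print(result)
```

Transformed code:
if result != depth:
    result = 31
else:
    result = result - result
i = i * 24
nums = []
for items in depth:
    if items > items < depth:
        nums.append(11)
emit(i)
i = i + 30
for depth in i:
    depth = result[result]
i = result
nums = nums * (nums - nums)
depth = 6 < nums
if depth < nums < nums:
    print(result)

if items > items < depth:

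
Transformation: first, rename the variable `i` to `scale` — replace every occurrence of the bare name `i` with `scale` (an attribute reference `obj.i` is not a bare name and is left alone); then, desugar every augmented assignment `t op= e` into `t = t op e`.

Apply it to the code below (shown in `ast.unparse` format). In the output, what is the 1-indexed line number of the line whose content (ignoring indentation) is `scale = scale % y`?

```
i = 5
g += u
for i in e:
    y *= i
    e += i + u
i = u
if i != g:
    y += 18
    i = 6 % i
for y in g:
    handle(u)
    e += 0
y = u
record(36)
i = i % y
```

15

Transformed code:
scale = 5
g = g + u
for scale in e:
    y = y * scale
    e = e + (scale + u)
scale = u
if scale != g:
    y = y + 18
    scale = 6 % scale
for y in g:
    handle(u)
    e = e + 0
y = u
record(36)
scale = scale % y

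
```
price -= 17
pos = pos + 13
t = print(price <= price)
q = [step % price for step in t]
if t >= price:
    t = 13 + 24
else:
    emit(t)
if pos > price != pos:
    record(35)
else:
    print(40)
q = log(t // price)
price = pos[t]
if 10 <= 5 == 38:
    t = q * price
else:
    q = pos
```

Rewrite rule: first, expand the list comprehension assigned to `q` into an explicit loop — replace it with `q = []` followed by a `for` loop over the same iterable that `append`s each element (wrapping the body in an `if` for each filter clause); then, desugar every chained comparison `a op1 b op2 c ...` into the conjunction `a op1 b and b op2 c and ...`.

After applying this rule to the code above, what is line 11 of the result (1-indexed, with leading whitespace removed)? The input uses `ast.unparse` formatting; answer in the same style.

Transformed code:
price -= 17
pos = pos + 13
t = print(price <= price)
q = []
for step in t:
    q.append(step % price)
if t >= price:
    t = 13 + 24
else:
    emit(t)
if pos > price and price != pos:
    record(35)
else:
    print(40)
q = log(t // price)
price = pos[t]
if 10 <= 5 and 5 == 38:
    t = q * price
else:
    q = pos

if pos > price and price != pos:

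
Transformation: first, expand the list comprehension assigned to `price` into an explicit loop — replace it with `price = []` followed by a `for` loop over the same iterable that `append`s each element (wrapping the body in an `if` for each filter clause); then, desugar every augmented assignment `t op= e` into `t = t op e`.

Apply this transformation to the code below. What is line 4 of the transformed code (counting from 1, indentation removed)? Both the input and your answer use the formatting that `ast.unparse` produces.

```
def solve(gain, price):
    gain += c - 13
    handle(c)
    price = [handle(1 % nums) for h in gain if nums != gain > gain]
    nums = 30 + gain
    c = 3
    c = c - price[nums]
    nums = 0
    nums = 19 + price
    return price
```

Transformed code:
def solve(gain, price):
    gain = gain + (c - 13)
    handle(c)
    price = []
    for h in gain:
        if nums != gain > gain:
            price.append(handle(1 % nums))
    nums = 30 + gain
    c = 3
    c = c - price[nums]
    nums = 0
    nums = 19 + price
    return price

price = []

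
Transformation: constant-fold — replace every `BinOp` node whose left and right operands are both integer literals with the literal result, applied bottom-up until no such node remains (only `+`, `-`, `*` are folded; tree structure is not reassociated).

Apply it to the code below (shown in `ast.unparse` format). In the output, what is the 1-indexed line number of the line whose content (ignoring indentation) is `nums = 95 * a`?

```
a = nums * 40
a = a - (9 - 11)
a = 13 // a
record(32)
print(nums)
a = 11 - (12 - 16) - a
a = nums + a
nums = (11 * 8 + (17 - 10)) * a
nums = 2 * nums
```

Transformed code:
a = nums * 40
a = a - -2
a = 13 // a
record(32)
print(nums)
a = 15 - a
a = nums + a
nums = 95 * a
nums = 2 * nums

8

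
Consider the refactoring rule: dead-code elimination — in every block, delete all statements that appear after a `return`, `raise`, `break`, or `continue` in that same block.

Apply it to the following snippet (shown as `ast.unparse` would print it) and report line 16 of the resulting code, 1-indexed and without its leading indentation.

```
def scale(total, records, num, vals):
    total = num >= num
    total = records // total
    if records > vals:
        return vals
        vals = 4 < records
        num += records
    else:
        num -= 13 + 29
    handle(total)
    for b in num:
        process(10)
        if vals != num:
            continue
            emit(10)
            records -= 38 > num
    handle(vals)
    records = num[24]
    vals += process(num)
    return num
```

return num

Transformed code:
def scale(total, records, num, vals):
    total = num >= num
    total = records // total
    if records > vals:
        return vals
    else:
        num -= 13 + 29
    handle(total)
    for b in num:
        process(10)
        if vals != num:
            continue
    handle(vals)
    records = num[24]
    vals += process(num)
    return num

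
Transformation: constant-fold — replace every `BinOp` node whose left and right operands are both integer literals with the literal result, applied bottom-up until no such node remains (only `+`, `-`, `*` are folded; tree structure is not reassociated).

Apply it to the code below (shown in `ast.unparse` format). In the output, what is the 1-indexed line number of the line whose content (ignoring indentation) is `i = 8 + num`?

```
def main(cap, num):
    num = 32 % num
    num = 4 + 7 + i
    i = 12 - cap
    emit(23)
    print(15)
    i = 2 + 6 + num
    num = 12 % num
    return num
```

7

Transformed code:
def main(cap, num):
    num = 32 % num
    num = 11 + i
    i = 12 - cap
    emit(23)
    print(15)
    i = 8 + num
    num = 12 % num
    return num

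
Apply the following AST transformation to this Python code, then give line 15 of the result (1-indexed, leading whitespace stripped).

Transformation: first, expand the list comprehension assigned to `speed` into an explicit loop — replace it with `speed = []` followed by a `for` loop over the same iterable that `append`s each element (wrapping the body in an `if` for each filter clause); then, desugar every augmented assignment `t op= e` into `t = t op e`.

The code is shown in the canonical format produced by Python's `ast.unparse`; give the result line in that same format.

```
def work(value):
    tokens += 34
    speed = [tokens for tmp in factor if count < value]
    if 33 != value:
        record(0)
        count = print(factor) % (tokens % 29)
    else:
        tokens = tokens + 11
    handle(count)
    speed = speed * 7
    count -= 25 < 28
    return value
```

Transformed code:
def work(value):
    tokens = tokens + 34
    speed = []
    for tmp in factor:
        if count < value:
            speed.append(tokens)
    if 33 != value:
        record(0)
        count = print(factor) % (tokens % 29)
    else:
        tokens = tokens + 11
    handle(count)
    speed = speed * 7
    count = count - (25 < 28)
    return value

return value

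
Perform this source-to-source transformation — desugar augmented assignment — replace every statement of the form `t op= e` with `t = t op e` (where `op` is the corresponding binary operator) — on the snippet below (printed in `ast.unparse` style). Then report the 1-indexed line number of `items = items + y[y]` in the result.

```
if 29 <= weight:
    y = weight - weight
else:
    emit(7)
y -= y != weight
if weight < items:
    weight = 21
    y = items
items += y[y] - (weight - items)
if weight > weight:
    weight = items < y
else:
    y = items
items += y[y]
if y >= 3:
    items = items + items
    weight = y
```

14

Transformed code:
if 29 <= weight:
    y = weight - weight
else:
    emit(7)
y = y - (y != weight)
if weight < items:
    weight = 21
    y = items
items = items + (y[y] - (weight - items))
if weight > weight:
    weight = items < y
else:
    y = items
items = items + y[y]
if y >= 3:
    items = items + items
    weight = y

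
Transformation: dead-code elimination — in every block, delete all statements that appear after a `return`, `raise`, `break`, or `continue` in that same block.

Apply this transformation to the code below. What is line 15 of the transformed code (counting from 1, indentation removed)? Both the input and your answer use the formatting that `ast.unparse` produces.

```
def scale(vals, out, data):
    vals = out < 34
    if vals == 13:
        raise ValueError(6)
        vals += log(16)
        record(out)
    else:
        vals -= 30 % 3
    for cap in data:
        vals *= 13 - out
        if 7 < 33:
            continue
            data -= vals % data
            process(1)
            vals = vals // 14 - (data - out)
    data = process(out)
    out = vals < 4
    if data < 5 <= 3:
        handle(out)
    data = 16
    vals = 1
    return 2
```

Transformed code:
def scale(vals, out, data):
    vals = out < 34
    if vals == 13:
        raise ValueError(6)
    else:
        vals -= 30 % 3
    for cap in data:
        vals *= 13 - out
        if 7 < 33:
            continue
    data = process(out)
    out = vals < 4
    if data < 5 <= 3:
        handle(out)
    data = 16
    vals = 1
    return 2

data = 16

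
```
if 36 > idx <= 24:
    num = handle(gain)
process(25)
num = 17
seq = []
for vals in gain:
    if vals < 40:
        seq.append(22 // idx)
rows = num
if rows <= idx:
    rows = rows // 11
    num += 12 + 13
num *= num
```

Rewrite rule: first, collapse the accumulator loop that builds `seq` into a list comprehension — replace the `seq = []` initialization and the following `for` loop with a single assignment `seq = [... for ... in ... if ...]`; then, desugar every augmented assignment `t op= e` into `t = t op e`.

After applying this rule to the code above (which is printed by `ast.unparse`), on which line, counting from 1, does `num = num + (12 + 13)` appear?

9

Transformed code:
if 36 > idx <= 24:
    num = handle(gain)
process(25)
num = 17
seq = [22 // idx for vals in gain if vals < 40]
rows = num
if rows <= idx:
    rows = rows // 11
    num = num + (12 + 13)
num = num * num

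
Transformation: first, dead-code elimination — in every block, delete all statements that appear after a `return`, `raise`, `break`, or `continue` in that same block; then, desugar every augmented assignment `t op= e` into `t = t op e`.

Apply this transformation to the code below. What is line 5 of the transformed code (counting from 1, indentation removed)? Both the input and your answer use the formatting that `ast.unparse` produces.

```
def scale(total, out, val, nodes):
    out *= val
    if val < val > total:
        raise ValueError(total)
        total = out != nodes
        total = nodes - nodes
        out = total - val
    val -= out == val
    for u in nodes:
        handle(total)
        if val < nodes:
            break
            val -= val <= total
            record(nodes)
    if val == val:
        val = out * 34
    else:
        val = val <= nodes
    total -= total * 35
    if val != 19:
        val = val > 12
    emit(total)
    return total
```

Transformed code:
def scale(total, out, val, nodes):
    out = out * val
    if val < val > total:
        raise ValueError(total)
    val = val - (out == val)
    for u in nodes:
        handle(total)
        if val < nodes:
            break
    if val == val:
        val = out * 34
    else:
        val = val <= nodes
    total = total - total * 35
    if val != 19:
        val = val > 12
    emit(total)
    return total

val = val - (out == val)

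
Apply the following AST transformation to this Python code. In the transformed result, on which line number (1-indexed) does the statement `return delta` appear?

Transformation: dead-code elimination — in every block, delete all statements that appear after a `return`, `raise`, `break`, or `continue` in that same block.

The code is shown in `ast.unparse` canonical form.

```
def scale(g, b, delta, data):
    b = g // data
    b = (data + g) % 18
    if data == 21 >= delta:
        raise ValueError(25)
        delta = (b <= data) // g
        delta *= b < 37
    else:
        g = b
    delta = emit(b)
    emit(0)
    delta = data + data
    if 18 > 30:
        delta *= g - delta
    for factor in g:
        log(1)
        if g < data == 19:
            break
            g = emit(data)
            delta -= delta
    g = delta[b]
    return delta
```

18

Transformed code:
def scale(g, b, delta, data):
    b = g // data
    b = (data + g) % 18
    if data == 21 >= delta:
        raise ValueError(25)
    else:
        g = b
    delta = emit(b)
    emit(0)
    delta = data + data
    if 18 > 30:
        delta *= g - delta
    for factor in g:
        log(1)
        if g < data == 19:
            break
    g = delta[b]
    return delta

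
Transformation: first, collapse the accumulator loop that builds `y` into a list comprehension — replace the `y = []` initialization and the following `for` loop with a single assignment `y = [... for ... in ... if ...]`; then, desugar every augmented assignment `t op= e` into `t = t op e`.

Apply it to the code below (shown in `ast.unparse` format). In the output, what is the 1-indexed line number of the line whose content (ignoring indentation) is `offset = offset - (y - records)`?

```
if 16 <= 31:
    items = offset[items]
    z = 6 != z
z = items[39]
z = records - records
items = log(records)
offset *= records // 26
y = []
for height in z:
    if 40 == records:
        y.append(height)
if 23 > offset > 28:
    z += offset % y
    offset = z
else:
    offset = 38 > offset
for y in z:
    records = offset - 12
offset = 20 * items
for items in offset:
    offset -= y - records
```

Transformed code:
if 16 <= 31:
    items = offset[items]
    z = 6 != z
z = items[39]
z = records - records
items = log(records)
offset = offset * (records // 26)
y = [height for height in z if 40 == records]
if 23 > offset > 28:
    z = z + offset % y
    offset = z
else:
    offset = 38 > offset
for y in z:
    records = offset - 12
offset = 20 * items
for items in offset:
    offset = offset - (y - records)

18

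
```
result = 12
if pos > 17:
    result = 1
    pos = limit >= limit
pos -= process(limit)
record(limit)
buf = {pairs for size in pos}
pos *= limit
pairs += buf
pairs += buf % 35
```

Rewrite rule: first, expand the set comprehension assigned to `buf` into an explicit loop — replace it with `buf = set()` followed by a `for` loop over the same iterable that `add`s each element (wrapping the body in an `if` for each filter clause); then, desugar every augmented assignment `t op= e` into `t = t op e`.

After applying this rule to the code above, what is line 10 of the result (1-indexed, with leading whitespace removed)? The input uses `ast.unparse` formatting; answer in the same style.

Transformed code:
result = 12
if pos > 17:
    result = 1
    pos = limit >= limit
pos = pos - process(limit)
record(limit)
buf = set()
for size in pos:
    buf.add(pairs)
pos = pos * limit
pairs = pairs + buf
pairs = pairs + buf % 35

pos = pos * limit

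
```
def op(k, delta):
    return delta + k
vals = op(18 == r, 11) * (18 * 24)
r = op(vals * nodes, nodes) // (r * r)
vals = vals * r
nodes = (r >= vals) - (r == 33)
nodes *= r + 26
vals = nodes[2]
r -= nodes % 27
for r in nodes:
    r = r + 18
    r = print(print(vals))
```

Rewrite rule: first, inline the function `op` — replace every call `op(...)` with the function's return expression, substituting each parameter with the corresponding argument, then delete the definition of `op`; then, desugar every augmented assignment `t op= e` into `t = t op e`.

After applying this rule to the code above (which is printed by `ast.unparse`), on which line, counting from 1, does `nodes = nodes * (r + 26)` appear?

5

Transformed code:
vals = (11 + (18 == r)) * (18 * 24)
r = (nodes + vals * nodes) // (r * r)
vals = vals * r
nodes = (r >= vals) - (r == 33)
nodes = nodes * (r + 26)
vals = nodes[2]
r = r - nodes % 27
for r in nodes:
    r = r + 18
    r = print(print(vals))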